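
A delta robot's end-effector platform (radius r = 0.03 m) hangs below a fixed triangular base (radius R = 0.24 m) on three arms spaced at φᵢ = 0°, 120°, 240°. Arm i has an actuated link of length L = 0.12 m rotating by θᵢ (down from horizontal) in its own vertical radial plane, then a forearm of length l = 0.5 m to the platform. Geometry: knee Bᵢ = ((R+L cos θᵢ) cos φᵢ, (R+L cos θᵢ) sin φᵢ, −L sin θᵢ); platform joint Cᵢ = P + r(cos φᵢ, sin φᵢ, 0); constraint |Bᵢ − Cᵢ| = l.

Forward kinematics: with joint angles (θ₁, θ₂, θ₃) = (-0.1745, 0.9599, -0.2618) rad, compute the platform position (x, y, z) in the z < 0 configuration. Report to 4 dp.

O1 = (0.3282·cos0.0°, 0.3282·sin0.0°, 0.0208) = (0.3282, 0.0000, 0.0208)
O2 = (0.2788·cos120.0°, 0.2788·sin120.0°, -0.0983) = (-0.1394, 0.2415, -0.0983)
φ3=240.0°: virtual centre (-0.1630, -0.2822, 0.0311), radius l
|O₂|²−|O₁|² = -0.0207;  |O₃|²−|O₁|² = -0.0010
plane₁₂: -0.9352x+0.4830y+-0.2383z = -0.0207
det = 1.0023;  x = 0.0121+-0.1243z,  y = -0.0194+0.2526z
quadratic in z: (1.0793)z²+(0.0271)z+(-0.1493)=0, √Δ=0.8033 → z ∈ {-0.3847, 0.3596}; z = -0.3847 (taking z<0)
x = 0.0600, y = -0.1166

(0.0600, -0.1166, -0.3847)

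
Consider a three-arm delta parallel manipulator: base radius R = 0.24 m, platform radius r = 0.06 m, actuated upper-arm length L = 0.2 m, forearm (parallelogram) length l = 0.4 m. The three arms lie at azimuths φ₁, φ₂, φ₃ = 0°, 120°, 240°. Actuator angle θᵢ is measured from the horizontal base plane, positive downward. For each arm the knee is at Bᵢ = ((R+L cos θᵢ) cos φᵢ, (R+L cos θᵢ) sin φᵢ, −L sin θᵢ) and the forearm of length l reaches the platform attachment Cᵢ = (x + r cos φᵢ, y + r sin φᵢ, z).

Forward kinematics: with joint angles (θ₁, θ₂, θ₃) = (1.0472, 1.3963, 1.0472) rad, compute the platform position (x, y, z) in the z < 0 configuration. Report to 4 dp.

centre 1 = (0.2800·cos0.0°, 0.2800·sin0.0°, -0.1732) = (0.2800, 0.0000, -0.1732)
centre 2 = (0.2147·cos120.0°, 0.2147·sin120.0°, -0.1970) = (-0.1074, 0.1860, -0.1970)
φ3=240.0°: virtual centre (-0.1400, -0.2425, -0.1732), radius l
eliminate P² terms by subtracting sphere 1 from 2 and 3
[-0.7747 0.3719 -0.0475]·P = -0.0235;  [-0.8400 -0.4850 0.0000]·P = 0.0000
det = 0.6881;  x = 0.0166+-0.0335z,  y = -0.0287+0.0580z
into |P−centre ₁|² = l²: 1.0045z² + 0.3607z + -0.0598 = 0;  Δ = 0.3703;  z = -0.4825 or 0.1233 → z<0 root = -0.4825
x = 0.0327, y = -0.0567

(0.0327, -0.0567, -0.4825)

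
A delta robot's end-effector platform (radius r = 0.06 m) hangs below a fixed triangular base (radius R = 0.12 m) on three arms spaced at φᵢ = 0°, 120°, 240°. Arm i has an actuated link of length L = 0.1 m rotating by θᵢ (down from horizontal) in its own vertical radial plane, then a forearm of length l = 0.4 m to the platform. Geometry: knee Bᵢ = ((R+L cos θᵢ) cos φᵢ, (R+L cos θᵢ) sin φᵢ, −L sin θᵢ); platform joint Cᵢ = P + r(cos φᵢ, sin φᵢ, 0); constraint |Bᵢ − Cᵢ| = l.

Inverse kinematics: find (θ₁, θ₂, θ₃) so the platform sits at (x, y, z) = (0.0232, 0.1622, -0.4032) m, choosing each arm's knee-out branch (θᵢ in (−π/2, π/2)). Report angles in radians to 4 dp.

θ₁ = 0.6110, θ₂ = 0.1743, θ₃ = 1.2217

arm 1 (φ=0.0°): x'=0.0232, y'=0.1622
  A cos θ + B sin θ = C:  0.0368·cos θ + -0.4032·sin θ = -0.2012
  θ1 = atan2(B,A) + arccos(C/0.4049) = 0.6110
arm 2 (φ=120.0°): x'=0.1289, y'=-0.1012
  e−x'=-0.0689;  (l²−L²−(e−x')²−y'²−z²)/2L = -0.1378
  √(A²+B²)=0.4090;  θ2 = -1.7400+1.9143 ≈ 0.1743
rotate P by −φ3: (-0.1521, -0.0610, -0.4032)
  A cos θ + B sin θ = C:  0.2121·cos θ + -0.4032·sin θ = -0.3063
  θ3 = atan2(B,A) + arccos(C/0.4556) = 1.2217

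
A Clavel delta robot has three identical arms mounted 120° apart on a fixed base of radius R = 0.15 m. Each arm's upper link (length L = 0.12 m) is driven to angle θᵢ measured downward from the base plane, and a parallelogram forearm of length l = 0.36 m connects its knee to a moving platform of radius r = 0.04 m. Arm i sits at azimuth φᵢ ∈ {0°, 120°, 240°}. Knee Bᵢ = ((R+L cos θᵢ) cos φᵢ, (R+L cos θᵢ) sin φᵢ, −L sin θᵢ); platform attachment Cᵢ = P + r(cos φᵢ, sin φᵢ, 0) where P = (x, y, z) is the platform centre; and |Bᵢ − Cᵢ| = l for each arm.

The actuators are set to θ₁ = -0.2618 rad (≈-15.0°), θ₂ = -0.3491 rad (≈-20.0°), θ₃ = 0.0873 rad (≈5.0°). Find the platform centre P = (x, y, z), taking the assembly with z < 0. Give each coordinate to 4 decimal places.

(0.0116, 0.0317, -0.2564)

arm 1 at φ=0.0°: ρ1 = 0.2259;  S1 = (0.2259, 0.0000, 0.0311)
φ2=120.0°: virtual centre (-0.1114, 0.1929, 0.0410), radius l
arm 3 at φ=240.0°: ρ3 = 0.2295;  S3 = (-0.1148, -0.1988, -0.0105)
|S₂|²−|S₁|² = -0.0007;  |S₃|²−|S₁|² = 0.0008
[-0.6746 0.3858 0.0200]·P = -0.0007;  [-0.6814 -0.3976 -0.0830]·P = 0.0008
det = 0.5311;  x = -0.0001+-0.0454z,  y = -0.0019+-0.1311z
sphere 1 gives Az²+Bz+C=0 with A=1.0192, B=-0.0411, C=-0.0776;  B²−4AC=0.3179;  roots -0.2564, 0.2968;  negative root z = -0.2564
x = 0.0116, y = 0.0317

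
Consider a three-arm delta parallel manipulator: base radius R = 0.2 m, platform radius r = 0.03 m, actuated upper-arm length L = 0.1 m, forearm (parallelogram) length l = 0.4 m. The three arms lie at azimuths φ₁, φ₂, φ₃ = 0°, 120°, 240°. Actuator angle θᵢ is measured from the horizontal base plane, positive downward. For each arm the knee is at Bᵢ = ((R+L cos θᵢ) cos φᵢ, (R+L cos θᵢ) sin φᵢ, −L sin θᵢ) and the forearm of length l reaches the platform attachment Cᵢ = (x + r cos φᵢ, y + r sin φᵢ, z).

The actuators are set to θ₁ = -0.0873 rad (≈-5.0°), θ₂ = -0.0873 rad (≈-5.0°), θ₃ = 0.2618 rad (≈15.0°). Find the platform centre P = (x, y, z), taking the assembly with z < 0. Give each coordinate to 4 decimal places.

S1 = (0.2696·cos0.0°, 0.2696·sin0.0°, 0.0087) = (0.2696, 0.0000, 0.0087)
φ2=120.0°: virtual centre (-0.1348, 0.2335, 0.0087), radius l
arm 3 at φ=240.0°: ρ3 = 0.2666;  S3 = (-0.1333, -0.2309, -0.0259)
eliminate P² terms by subtracting sphere 1 from 2 and 3
linear system: -0.8089x+0.4670y = 0.0000−0.0000z; -0.8058x+-0.4618y = -0.0010−-0.0692z
det = 0.7498;  x = 0.0006+-0.0431z,  y = 0.0011+-0.0747z
into |P−S₁|² = l²: 1.0074z² + 0.0056z + -0.0876 = 0;  Δ = 0.3529;  z = -0.2976 or 0.2921 → z<0 root = -0.2976
x = 0.0135, y = 0.0233

(0.0135, 0.0233, -0.2976)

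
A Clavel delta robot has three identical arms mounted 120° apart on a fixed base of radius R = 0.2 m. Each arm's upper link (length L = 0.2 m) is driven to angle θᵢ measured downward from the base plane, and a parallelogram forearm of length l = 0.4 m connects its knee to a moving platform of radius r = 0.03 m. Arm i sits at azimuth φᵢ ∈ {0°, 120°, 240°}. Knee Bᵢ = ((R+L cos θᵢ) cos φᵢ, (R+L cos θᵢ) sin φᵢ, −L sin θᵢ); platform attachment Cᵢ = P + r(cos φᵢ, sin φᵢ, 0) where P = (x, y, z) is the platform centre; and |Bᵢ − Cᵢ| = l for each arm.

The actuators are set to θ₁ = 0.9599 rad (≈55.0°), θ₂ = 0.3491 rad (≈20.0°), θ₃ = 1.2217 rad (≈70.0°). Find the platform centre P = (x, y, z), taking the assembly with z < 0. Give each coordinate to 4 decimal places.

S1 = (0.2847·cos0.0°, 0.2847·sin0.0°, -0.1638) = (0.2847, 0.0000, -0.1638)
φ2=120.0°: virtual centre (-0.1790, 0.3100, -0.0684), radius l
arm 3 at φ=240.0°: ρ3 = 0.2384;  S3 = (-0.1192, -0.2065, -0.1879)
eliminate P² terms by subtracting sphere 1 from 2 and 3
[-0.9274 0.6200 0.1908]·P = 0.0249;  [-0.8079 -0.4129 -0.0482]·P = -0.0157
Cramer: x(z) = -0.0006+0.0553z;  y(z) = 0.0393-0.2250z
quadratic in z: (1.0537)z²+(0.2784)z+(-0.0502)=0, √Δ=0.5377 → z ∈ {-0.3873, 0.1231}; z = -0.3873 (taking z<0)
x = -0.0220, y = 0.1264

(-0.0220, 0.1264, -0.3873)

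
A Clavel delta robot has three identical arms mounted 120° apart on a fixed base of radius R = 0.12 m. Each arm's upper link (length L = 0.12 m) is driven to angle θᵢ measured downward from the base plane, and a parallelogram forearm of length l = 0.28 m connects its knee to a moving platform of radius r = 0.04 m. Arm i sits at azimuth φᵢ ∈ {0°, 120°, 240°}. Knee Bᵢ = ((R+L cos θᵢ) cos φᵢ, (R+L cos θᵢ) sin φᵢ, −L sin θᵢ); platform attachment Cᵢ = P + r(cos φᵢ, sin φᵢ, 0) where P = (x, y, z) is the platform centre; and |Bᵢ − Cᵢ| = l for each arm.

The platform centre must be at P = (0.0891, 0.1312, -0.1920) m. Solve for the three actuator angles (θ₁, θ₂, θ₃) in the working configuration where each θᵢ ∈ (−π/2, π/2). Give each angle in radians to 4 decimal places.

θ₁ = -0.2623, θ₂ = -0.0874, θ₃ = 1.3091

arm 1 (φ=0.0°): x'=0.0891, y'=0.1312
  A=-0.0091, B=-0.1920, C=(l²−L²−A²−y'²−z²)/(2L)=0.0410
  √(A²+B²)=0.1922;  θ1 = -1.6182+1.3558 ≈ -0.2623
arm 2 (φ=120.0°): x'=0.0691, y'=-0.1428
  A=0.0109, B=-0.1920, C=(l²−L²−A²−y'²−z²)/(2L)=0.0276
  θ2 = atan2(B,A) + arccos(C/0.1923) = -0.0874
arm 3 (φ=240.0°): x'=-0.1582, y'=0.0116
  A=0.2382, B=-0.1920, C=(l²−L²−A²−y'²−z²)/(2L)=-0.1238
  γ=atan2(-0.1920,0.2382)=-0.6785;  ψ=arccos(-0.4048)=1.9876;  θ3=γ+ψ≈1.3091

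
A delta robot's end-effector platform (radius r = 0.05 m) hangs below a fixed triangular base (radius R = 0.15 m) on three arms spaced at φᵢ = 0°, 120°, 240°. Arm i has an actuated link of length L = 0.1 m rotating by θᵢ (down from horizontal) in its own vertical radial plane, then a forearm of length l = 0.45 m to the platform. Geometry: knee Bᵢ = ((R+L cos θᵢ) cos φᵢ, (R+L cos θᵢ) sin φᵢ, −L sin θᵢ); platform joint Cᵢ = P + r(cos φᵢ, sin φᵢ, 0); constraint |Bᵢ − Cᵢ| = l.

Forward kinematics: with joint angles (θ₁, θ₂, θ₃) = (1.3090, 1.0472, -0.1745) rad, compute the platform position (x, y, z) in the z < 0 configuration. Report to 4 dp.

φ1=0.0°: virtual centre (0.1259, 0.0000, -0.0966), radius l
arm 2 at φ=120.0°: (R−r)+L cos θ2 = 0.1500;  O2 = (-0.0750, 0.1299, -0.0866)
arm 3 at φ=240.0°: (R−r)+L cos θ3 = 0.1985;  O3 = (-0.0992, -0.1719, 0.0174)
|O₂|²−|O₁|² = 0.0048;  |O₃|²−|O₁|² = 0.0145
linear system: -0.4018x+0.2598y = 0.0048−0.0200z; -0.4502x+-0.3438y = 0.0145−0.2279z
det = 0.2551;  x = -0.0213+0.2590z,  y = -0.0144+0.3237z
quadratic in z: (1.1719)z²+(0.1076)z+(-0.1713)=0, √Δ=0.9025 → z ∈ {-0.4310, 0.3392}; z = -0.4310 (taking z<0)
x = -0.1329, y = -0.1539

(-0.1329, -0.1539, -0.4310)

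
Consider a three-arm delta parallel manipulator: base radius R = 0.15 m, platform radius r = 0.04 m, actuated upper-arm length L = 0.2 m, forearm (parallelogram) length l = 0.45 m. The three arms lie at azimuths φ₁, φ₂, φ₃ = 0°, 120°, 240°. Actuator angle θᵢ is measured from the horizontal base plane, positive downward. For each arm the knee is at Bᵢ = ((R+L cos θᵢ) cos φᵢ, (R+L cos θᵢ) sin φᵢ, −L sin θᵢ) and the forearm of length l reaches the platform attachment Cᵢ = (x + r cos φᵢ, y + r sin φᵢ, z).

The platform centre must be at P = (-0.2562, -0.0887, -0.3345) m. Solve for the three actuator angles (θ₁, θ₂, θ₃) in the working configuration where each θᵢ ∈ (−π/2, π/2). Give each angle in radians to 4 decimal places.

θ₁ = 1.3092, θ₂ = 0.3492, θ₃ = -0.3491

rotate P by −φ1: (-0.2562, -0.0887, -0.3345)
  A=0.3662, B=-0.3345, C=(l²−L²−A²−y'²−z²)/(2L)=-0.2284
  √(A²+B²)=0.4960;  θ1 = -0.7402+2.0494 ≈ 1.3092
arm 2 (φ=120.0°): x'=0.0513, y'=0.2662
  e−x'=0.0587;  (l²−L²−(e−x')²−y'²−z²)/2L = -0.0593
  γ=atan2(-0.3345,0.0587)=-1.3970;  ψ=arccos(-0.1746)=1.7463;  θ2=γ+ψ≈0.3492
φ3=240.0° → target in arm frame (0.2049, -0.1775)
  e−x'=-0.0949;  (l²−L²−(e−x')²−y'²−z²)/2L = 0.0252
  √(A²+B²)=0.3477;  θ3 = -1.8473+1.4982 ≈ -0.3491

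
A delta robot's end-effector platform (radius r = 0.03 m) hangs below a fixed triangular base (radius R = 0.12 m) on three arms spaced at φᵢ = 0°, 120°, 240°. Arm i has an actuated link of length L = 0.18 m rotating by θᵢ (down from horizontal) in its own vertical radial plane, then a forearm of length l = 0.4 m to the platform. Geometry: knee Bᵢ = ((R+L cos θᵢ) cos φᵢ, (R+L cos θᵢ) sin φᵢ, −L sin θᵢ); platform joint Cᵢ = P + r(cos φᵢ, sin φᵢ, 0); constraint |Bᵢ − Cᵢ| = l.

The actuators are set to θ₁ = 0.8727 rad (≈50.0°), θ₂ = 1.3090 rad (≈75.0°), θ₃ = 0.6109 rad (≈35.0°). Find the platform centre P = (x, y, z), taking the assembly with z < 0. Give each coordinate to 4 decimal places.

arm 1 at φ=0.0°: e+L cos θ1 = 0.2057;  centre 1 = (0.2057, 0.0000, -0.1379)
arm 2 at φ=120.0°: e+L cos θ2 = 0.1366;  centre 2 = (-0.0683, 0.1183, -0.1739)
centre 3 = (0.2374·cos240.0°, 0.2374·sin240.0°, -0.1032) = (-0.1187, -0.2056, -0.1032)
subtract pairs → two planes through P
plane₁₂: -0.5480x+0.2366y+-0.0719z = -0.0124
det = 0.3789;  x = 0.0099+-0.0348z,  y = -0.0296+0.2234z
into |P−centre ₁|² = l²: 1.0511z² + 0.2762z + -0.1018 = 0;  Δ = 0.5043;  z = -0.4692 or 0.2064 → z<0 root = -0.4692
x = 0.0263, y = -0.1344

(0.0263, -0.1344, -0.4692)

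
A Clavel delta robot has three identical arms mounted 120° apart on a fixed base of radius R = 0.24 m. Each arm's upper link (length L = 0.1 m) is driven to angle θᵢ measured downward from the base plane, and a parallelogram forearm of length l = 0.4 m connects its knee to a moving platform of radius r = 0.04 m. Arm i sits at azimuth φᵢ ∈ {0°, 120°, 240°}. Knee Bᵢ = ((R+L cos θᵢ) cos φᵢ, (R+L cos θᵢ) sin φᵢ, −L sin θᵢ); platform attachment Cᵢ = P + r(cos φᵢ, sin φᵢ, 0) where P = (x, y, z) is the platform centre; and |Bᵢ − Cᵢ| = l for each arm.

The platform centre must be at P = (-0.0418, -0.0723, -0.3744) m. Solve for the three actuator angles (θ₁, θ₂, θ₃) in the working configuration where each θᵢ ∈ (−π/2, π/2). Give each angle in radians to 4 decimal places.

θ₁ = 1.2224, θ₂ = 1.2218, θ₃ = 0.3494

rotate P by −φ1: (-0.0418, -0.0723, -0.3744)
  e−x'=0.2418;  (l²−L²−(e−x')²−y'²−z²)/2L = -0.2693
  γ=atan2(-0.3744,0.2418)=-0.9974;  ψ=arccos(-0.6043)=2.2197;  θ1=γ+ψ≈1.2224
rotate P by −φ2: (-0.0417, 0.0723, -0.3744)
  A=0.2417, B=-0.3744, C=(l²−L²−A²−y'²−z²)/(2L)=-0.2692
  γ=atan2(-0.3744,0.2417)=-0.9975;  ψ=arccos(-0.6040)=2.2193;  θ2=γ+ψ≈1.2218
φ3=240.0° → target in arm frame (0.0835, 0.0000)
  e−x'=0.1165;  (l²−L²−(e−x')²−y'²−z²)/2L = -0.0187
  θ3 = atan2(B,A) + arccos(C/0.3921) = 0.3494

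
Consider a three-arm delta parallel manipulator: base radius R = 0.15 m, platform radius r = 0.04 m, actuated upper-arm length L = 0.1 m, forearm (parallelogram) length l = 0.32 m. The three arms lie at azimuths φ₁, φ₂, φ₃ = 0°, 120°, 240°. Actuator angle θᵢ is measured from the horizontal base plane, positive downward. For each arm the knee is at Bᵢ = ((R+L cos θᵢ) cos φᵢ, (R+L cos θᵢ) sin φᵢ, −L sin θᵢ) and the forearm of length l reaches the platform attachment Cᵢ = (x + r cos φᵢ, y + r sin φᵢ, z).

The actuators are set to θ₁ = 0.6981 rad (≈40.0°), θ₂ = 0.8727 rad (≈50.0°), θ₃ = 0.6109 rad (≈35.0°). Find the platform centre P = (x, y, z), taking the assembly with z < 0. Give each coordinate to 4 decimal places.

S1 = (0.1866·cos0.0°, 0.1866·sin0.0°, -0.0643) = (0.1866, 0.0000, -0.0643)
φ2=120.0°: virtual centre (-0.0871, 0.1509, -0.0766), radius l
S3 = (0.1919·cos240.0°, 0.1919·sin240.0°, -0.0574) = (-0.0960, -0.1662, -0.0574)
eliminate P² terms by subtracting sphere 1 from 2 and 3
plane₁₂: -0.5475x+0.3019y+-0.0247z = -0.0027
Cramer: x(z) = 0.0016-0.0114z;  y(z) = -0.0062+0.0610z
sphere 1 gives Az²+Bz+C=0 with A=1.0039, B=0.1320, C=-0.0640;  B²−4AC=0.2744;  roots -0.3267, 0.1951;  negative root z = -0.3267
x = 0.0053, y = -0.0261

(0.0053, -0.0261, -0.3267)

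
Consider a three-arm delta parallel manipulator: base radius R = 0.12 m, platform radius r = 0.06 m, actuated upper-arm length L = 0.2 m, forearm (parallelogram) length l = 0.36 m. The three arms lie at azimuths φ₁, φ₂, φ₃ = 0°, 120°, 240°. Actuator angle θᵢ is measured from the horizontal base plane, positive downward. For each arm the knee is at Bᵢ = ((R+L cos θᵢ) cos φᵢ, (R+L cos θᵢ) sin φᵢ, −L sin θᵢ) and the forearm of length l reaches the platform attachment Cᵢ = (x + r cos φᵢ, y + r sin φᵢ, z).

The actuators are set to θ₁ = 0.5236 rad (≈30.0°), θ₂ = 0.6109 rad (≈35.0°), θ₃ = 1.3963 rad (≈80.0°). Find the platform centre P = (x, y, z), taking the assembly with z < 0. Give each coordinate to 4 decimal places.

arm 1 at φ=0.0°: e+L cos θ1 = 0.2332;  O1 = (0.2332, 0.0000, -0.1000)
O2 = (0.2238·cos120.0°, 0.2238·sin120.0°, -0.1147) = (-0.1119, 0.1938, -0.1147)
arm 3 at φ=240.0°: e+L cos θ3 = 0.0947;  O3 = (-0.0474, -0.0820, -0.1970)
|O₂|²−|O₁|² = -0.0011;  |O₃|²−|O₁|² = -0.0166
linear system: -0.6902x+0.3877y = -0.0011−-0.0294z; -0.5611x+-0.1641y = -0.0166−-0.1939z
Cramer: x(z) = 0.0200-0.2419z;  y(z) = 0.0328-0.3547z
sphere 1 gives Az²+Bz+C=0 with A=1.1843, B=0.2799, C=-0.0731;  B²−4AC=0.4246;  roots -0.3932, 0.1569;  negative root z = -0.3932
x = 0.1152, y = 0.1723

(0.1152, 0.1723, -0.3932)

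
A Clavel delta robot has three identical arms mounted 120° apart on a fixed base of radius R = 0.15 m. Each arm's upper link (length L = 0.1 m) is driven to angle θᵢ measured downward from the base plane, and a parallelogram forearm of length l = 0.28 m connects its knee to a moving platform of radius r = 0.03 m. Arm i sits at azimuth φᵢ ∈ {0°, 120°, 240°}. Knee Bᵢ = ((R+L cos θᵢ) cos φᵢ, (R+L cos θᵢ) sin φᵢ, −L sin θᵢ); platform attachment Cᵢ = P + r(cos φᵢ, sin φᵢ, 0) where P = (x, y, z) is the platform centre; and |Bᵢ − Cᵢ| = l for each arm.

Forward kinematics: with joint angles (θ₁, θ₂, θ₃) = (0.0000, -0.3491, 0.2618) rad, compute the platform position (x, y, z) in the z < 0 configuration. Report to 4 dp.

(-0.0005, 0.0266, -0.1705)

S1 = (0.2200·cos0.0°, 0.2200·sin0.0°, 0.0000) = (0.2200, 0.0000, 0.0000)
S2 = (0.2140·cos120.0°, 0.2140·sin120.0°, 0.0342) = (-0.1070, 0.1853, 0.0342)
S3 = (0.2166·cos240.0°, 0.2166·sin240.0°, -0.0259) = (-0.1083, -0.1876, -0.0259)
eliminate P² terms by subtracting sphere 1 from 2 and 3
[-0.6540 0.3706 0.0684]·P = -0.0014;  [-0.6566 -0.3751 -0.0518]·P = -0.0008
det = 0.4887;  x = 0.0017+0.0133z,  y = -0.0009+-0.1612z
into |P−S₁|² = l²: 1.0262z² + -0.0055z + -0.0308 = 0;  Δ = 0.1263;  z = -0.1705 or 0.1758 → z<0 root = -0.1705
x = -0.0005, y = 0.0266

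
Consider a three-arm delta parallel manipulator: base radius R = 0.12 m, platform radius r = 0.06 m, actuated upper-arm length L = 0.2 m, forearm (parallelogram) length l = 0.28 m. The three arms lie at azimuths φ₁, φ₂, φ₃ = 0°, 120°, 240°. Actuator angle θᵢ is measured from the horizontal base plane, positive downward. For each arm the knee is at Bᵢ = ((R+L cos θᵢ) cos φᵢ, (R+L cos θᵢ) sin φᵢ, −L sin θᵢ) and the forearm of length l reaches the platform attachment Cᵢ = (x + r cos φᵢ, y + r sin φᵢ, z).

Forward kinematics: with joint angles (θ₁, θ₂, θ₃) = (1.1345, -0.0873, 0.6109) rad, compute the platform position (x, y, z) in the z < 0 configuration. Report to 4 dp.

O1 = (0.1445·cos0.0°, 0.1445·sin0.0°, -0.1813) = (0.1445, 0.0000, -0.1813)
O2 = (0.2592·cos120.0°, 0.2592·sin120.0°, 0.0174) = (-0.1296, 0.2245, 0.0174)
arm 3 at φ=240.0°: (R−r)+L cos θ3 = 0.2238;  O3 = (-0.1119, -0.1938, -0.1147)
eliminate P² terms by subtracting sphere 1 from 2 and 3
linear system: -0.5483x+0.4490y = 0.0138−0.3974z; -0.5129x+-0.3877y = 0.0095−0.1331z
det = 0.4428;  x = -0.0217+0.4829z,  y = 0.0042+-0.2955z
into |P−O₁|² = l²: 1.3204z² + 0.1996z + -0.0179 = 0;  Δ = 0.1344;  z = -0.2144 or 0.0632 → z<0 root = -0.2144
x = -0.1252, y = 0.0675

(-0.1252, 0.0675, -0.2144)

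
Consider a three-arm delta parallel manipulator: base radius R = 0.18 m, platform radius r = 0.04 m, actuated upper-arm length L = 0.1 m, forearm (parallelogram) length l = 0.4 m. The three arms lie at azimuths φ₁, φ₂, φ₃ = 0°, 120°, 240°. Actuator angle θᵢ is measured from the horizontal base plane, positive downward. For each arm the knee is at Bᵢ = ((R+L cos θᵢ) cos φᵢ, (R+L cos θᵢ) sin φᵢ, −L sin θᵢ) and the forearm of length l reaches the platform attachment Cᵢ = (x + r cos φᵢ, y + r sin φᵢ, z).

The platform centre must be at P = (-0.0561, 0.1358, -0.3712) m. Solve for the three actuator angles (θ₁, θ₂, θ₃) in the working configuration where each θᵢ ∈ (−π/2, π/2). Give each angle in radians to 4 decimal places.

θ₁ = 1.0472, θ₂ = -0.1749, θ₃ = 1.2216

arm 1 (φ=0.0°): x'=-0.0561, y'=0.1358
  A=0.1961, B=-0.3712, C=(l²−L²−A²−y'²−z²)/(2L)=-0.2234
  γ=atan2(-0.3712,0.1961)=-1.0848;  ψ=arccos(-0.5322)=2.1320;  θ1=γ+ψ≈1.0472
φ2=120.0° → target in arm frame (0.1457, -0.0193)
  e−x'=-0.0057;  (l²−L²−(e−x')²−y'²−z²)/2L = 0.0590
  √(A²+B²)=0.3712;  θ2 = -1.5860+1.4111 ≈ -0.1749
arm 3 (φ=240.0°): x'=-0.0896, y'=-0.1165
  e−x'=0.2296;  (l²−L²−(e−x')²−y'²−z²)/2L = -0.2703
  θ3 = atan2(B,A) + arccos(C/0.4364) = 1.2216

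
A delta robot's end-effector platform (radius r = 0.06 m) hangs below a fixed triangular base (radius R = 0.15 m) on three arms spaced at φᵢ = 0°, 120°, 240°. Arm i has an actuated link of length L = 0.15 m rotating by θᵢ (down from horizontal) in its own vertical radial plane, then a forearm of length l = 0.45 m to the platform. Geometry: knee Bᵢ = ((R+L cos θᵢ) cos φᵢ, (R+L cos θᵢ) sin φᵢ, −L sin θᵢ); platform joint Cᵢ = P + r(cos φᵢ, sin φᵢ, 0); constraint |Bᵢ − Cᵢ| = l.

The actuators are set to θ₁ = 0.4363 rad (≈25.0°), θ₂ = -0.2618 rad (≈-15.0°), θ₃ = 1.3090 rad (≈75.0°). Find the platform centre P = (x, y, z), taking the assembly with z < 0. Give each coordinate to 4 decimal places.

φ1=0.0°: virtual centre (0.2259, 0.0000, -0.0634), radius l
arm 2 at φ=120.0°: ρ2 = 0.2349;  S2 = (-0.1174, 0.2034, 0.0388)
arm 3 at φ=240.0°: ρ3 = 0.1288;  S3 = (-0.0644, -0.1116, -0.1449)
subtract pairs → two planes through P
[-0.6868 0.4068 0.2044]·P = 0.0016;  [-0.5807 -0.2231 -0.1630]·P = -0.0175
Cramer: x(z) = 0.0173-0.0532z;  y(z) = 0.0332-0.5922z
sphere 1 gives Az²+Bz+C=0 with A=1.3535, B=0.1096, C=-0.1539;  B²−4AC=0.8450;  roots -0.3801, 0.2991;  negative root z = -0.3801
x = 0.0375, y = 0.2583

(0.0375, 0.2583, -0.3801)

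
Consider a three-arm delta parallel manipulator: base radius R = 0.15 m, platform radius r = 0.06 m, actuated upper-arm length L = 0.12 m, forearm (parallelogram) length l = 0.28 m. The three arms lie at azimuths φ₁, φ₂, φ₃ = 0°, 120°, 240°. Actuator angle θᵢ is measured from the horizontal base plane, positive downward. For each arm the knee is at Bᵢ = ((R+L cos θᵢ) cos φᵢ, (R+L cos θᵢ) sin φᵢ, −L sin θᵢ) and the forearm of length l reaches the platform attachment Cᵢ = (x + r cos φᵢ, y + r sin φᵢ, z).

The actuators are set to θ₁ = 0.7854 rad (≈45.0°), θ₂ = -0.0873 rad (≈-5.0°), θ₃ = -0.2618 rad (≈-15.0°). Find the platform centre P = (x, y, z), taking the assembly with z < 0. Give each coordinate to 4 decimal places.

(-0.0835, -0.0105, -0.1922)

arm 1 at φ=0.0°: (R−r)+L cos θ1 = 0.1749;  S1 = (0.1749, 0.0000, -0.0849)
φ2=120.0°: virtual centre (-0.1048, 0.1815, 0.0105), radius l
S3 = (0.2059·cos240.0°, 0.2059·sin240.0°, 0.0311) = (-0.1030, -0.1783, 0.0311)
subtract pairs → two planes through P
[-0.5592 0.3629 0.1906]·P = 0.0062;  [-0.5556 -0.3566 0.2318]·P = 0.0056
Cramer: x(z) = -0.0106+0.3793z;  y(z) = 0.0009+0.0592z
sphere 1 gives Az²+Bz+C=0 with A=1.1473, B=0.0291, C=-0.0368;  B²−4AC=0.1697;  roots -0.1922, 0.1669;  negative root z = -0.1922
x = -0.0835, y = -0.0105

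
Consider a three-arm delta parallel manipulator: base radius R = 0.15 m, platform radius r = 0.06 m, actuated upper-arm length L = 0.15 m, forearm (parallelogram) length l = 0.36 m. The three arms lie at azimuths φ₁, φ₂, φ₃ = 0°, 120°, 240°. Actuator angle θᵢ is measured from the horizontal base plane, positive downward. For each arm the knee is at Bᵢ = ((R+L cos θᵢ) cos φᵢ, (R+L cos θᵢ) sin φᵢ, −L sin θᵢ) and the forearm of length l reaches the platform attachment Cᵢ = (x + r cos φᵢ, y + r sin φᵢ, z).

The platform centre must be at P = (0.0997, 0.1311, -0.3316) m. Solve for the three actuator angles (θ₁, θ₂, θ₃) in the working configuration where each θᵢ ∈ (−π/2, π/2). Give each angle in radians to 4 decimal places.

θ₁ = 0.1745, θ₂ = 0.3492, θ₃ = 1.2219

rotate P by −φ1: (0.0997, 0.1311, -0.3316)
  e−x'=-0.0097;  (l²−L²−(e−x')²−y'²−z²)/2L = -0.0671
  γ=atan2(-0.3316,-0.0097)=-1.6000;  ψ=arccos(-0.2024)=1.7746;  θ1=γ+ψ≈0.1745
arm 2 (φ=120.0°): x'=0.0637, y'=-0.1519
  A=0.0263, B=-0.3316, C=(l²−L²−A²−y'²−z²)/(2L)=-0.0887
  √(A²+B²)=0.3326;  θ2 = -1.4916+1.8408 ≈ 0.3492
arm 3 (φ=240.0°): x'=-0.1634, y'=0.0208
  A=0.2534, B=-0.3316, C=(l²−L²−A²−y'²−z²)/(2L)=-0.2250
  √(A²+B²)=0.4173;  θ3 = -0.9183+2.1402 ≈ 1.2219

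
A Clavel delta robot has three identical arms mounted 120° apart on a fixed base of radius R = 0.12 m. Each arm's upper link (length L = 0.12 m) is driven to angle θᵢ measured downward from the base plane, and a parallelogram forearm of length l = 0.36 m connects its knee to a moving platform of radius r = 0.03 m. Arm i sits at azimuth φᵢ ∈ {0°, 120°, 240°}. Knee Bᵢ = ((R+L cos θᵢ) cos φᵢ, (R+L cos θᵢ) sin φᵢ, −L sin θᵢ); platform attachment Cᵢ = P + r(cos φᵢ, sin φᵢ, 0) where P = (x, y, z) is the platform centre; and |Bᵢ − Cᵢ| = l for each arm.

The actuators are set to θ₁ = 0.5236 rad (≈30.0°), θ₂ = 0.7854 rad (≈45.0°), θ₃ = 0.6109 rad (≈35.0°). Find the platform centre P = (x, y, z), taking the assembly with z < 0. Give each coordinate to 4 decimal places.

arm 1 at φ=0.0°: ρ1 = 0.1939;  S1 = (0.1939, 0.0000, -0.0600)
arm 2 at φ=120.0°: ρ2 = 0.1749;  S2 = (-0.0874, 0.1514, -0.0849)
φ3=240.0°: virtual centre (-0.0941, -0.1631, -0.0688), radius l
|S₂|²−|S₁|² = -0.0034;  |S₃|²−|S₁|² = -0.0010
[-0.5627 0.3029 -0.0497]·P = -0.0034;  [-0.5761 -0.3261 -0.0177]·P = -0.0010
Cramer: x(z) = 0.0040-0.0602z;  y(z) = -0.0039+0.0522z
sphere 1 gives Az²+Bz+C=0 with A=1.0064, B=0.1425, C=-0.0899;  B²−4AC=0.3822;  roots -0.3779, 0.2364;  negative root z = -0.3779
x = 0.0267, y = -0.0237

(0.0267, -0.0237, -0.3779)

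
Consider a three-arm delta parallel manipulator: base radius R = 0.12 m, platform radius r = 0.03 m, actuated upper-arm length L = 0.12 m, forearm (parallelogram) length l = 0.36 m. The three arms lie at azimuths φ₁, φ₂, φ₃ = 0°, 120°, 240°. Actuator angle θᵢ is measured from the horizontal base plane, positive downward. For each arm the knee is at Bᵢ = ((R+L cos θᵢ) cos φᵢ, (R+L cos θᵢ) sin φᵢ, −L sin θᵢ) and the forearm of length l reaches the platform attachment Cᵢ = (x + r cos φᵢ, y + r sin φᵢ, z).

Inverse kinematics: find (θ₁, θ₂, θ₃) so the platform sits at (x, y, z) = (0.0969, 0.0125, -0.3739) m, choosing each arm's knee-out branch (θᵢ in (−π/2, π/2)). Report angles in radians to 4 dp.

θ₁ = 0.2616, θ₂ = 0.8722, θ₃ = 0.9594

arm 1 (φ=0.0°): x'=0.0969, y'=0.0125
  e−x'=-0.0069;  (l²−L²−(e−x')²−y'²−z²)/2L = -0.1034
  γ=atan2(-0.3739,-0.0069)=-1.5892;  ψ=arccos(-0.2764)=1.8508;  θ1=γ+ψ≈0.2616
φ2=120.0° → target in arm frame (-0.0376, -0.0902)
  A=0.1276, B=-0.3739, C=(l²−L²−A²−y'²−z²)/(2L)=-0.2042
  θ2 = atan2(B,A) + arccos(C/0.3951) = 0.8722
φ3=240.0° → target in arm frame (-0.0593, 0.0777)
  A=0.1493, B=-0.3739, C=(l²−L²−A²−y'²−z²)/(2L)=-0.2205
  γ=atan2(-0.3739,0.1493)=-1.1909;  ψ=arccos(-0.5477)=2.1504;  θ3=γ+ψ≈0.9594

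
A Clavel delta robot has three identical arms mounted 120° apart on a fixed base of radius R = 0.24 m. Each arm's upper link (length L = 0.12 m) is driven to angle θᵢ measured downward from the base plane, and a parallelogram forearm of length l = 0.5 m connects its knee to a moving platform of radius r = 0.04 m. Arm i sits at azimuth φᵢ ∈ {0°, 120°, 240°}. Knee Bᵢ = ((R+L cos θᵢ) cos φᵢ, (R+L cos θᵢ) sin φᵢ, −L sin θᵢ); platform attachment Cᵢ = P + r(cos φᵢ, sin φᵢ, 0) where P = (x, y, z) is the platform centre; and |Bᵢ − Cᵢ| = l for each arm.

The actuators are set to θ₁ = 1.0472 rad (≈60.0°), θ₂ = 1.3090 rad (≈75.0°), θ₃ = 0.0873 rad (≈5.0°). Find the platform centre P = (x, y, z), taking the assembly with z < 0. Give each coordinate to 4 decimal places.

(-0.0432, -0.1385, -0.4766)

φ1=0.0°: virtual centre (0.2600, 0.0000, -0.1039), radius l
O2 = (0.2311·cos120.0°, 0.2311·sin120.0°, -0.1159) = (-0.1155, 0.2001, -0.1159)
φ3=240.0°: virtual centre (-0.1598, -0.2767, -0.0105), radius l
eliminate P² terms by subtracting sphere 1 from 2 and 3
plane₁₂: -0.7511x+0.4002y+-0.0240z = -0.0116
Cramer: x(z) = -0.0042+0.0819z;  y(z) = -0.0367+0.2135z
quadratic in z: (1.0523)z²+(0.1489)z+(-0.1681)=0, √Δ=0.8542 → z ∈ {-0.4766, 0.3351}; z = -0.4766 (taking z<0)
x = -0.0432, y = -0.1385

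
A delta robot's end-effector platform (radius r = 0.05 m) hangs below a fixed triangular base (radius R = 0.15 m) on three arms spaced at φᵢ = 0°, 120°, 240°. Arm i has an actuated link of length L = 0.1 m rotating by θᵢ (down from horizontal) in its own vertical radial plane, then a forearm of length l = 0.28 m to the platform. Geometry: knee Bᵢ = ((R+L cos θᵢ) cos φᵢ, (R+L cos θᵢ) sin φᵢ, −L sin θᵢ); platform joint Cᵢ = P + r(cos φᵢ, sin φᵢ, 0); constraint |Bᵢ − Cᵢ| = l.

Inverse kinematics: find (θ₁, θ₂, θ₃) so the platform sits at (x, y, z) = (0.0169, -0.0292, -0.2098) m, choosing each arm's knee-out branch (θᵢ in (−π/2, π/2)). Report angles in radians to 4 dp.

θ₁ = -0.0001, θ₂ = 0.4365, θ₃ = 0.0005

arm 1 (φ=0.0°): x'=0.0169, y'=-0.0292
  A=0.0831, B=-0.2098, C=(l²−L²−A²−y'²−z²)/(2L)=0.0831
  θ1 = atan2(B,A) + arccos(C/0.2257) = -0.0001
arm 2 (φ=120.0°): x'=-0.0337, y'=0.0000
  A=0.1337, B=-0.2098, C=(l²−L²−A²−y'²−z²)/(2L)=0.0325
  γ=atan2(-0.2098,0.1337)=-1.0033;  ψ=arccos(0.1306)=1.4398;  θ2=γ+ψ≈0.4365
rotate P by −φ3: (0.0168, 0.0292, -0.2098)
  A cos θ + B sin θ = C:  0.0832·cos θ + -0.2098·sin θ = 0.0831
  θ3 = atan2(B,A) + arccos(C/0.2257) = 0.0005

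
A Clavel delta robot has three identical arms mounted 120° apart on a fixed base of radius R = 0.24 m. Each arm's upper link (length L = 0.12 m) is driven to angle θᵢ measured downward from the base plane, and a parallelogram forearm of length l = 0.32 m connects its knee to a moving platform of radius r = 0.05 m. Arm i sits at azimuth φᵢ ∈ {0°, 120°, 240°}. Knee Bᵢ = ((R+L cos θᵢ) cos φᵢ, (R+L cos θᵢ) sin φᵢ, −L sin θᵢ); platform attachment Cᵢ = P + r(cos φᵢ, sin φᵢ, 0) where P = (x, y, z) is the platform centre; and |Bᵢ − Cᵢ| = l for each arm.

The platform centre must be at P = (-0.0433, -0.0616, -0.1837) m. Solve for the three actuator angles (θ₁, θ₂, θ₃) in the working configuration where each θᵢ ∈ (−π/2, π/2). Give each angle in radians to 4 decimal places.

φ1=0.0° → target in arm frame (-0.0433, -0.0616)
  e−x'=0.2333;  (l²−L²−(e−x')²−y'²−z²)/2L = -0.0165
  √(A²+B²)=0.2969;  θ1 = -0.6670+1.6265 ≈ 0.9595
φ2=120.0° → target in arm frame (-0.0317, 0.0683)
  A=0.2217, B=-0.1837, C=(l²−L²−A²−y'²−z²)/(2L)=0.0018
  √(A²+B²)=0.2879;  θ2 = -0.6919+1.5644 ≈ 0.8725
φ3=240.0° → target in arm frame (0.0750, -0.0067)
  A cos θ + B sin θ = C:  0.1150·cos θ + -0.1837·sin θ = 0.1708
  √(A²+B²)=0.2167;  θ3 = -1.0115+0.6634 ≈ -0.3481

θ₁ = 0.9595, θ₂ = 0.8725, θ₃ = -0.3481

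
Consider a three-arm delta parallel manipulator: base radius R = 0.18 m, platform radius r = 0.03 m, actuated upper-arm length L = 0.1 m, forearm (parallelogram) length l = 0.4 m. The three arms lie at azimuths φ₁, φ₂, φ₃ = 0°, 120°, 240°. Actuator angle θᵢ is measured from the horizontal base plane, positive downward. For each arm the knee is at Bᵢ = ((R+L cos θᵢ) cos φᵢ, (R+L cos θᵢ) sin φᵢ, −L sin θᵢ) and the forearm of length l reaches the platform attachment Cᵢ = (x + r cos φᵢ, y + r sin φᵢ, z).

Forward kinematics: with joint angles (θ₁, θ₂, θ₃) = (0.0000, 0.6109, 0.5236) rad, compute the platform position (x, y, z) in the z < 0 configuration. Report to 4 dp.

φ1=0.0°: virtual centre (0.2500, 0.0000, 0.0000), radius l
φ2=120.0°: virtual centre (-0.1160, 0.2008, -0.0574), radius l
S3 = (0.2366·cos240.0°, 0.2366·sin240.0°, -0.0500) = (-0.1183, -0.2049, -0.0500)
eliminate P² terms by subtracting sphere 1 from 2 and 3
linear system: -0.7319x+0.4017y = -0.0054−-0.1147z; -0.7366x+-0.4098y = -0.0040−-0.1000z
Cramer: x(z) = 0.0064-0.1463z;  y(z) = -0.0018+0.0190z
sphere 1 gives Az²+Bz+C=0 with A=1.0218, B=0.0712, C=-0.1007;  B²−4AC=0.4165;  roots -0.3507, 0.2810;  negative root z = -0.3507
x = 0.0578, y = -0.0084

(0.0578, -0.0084, -0.3507)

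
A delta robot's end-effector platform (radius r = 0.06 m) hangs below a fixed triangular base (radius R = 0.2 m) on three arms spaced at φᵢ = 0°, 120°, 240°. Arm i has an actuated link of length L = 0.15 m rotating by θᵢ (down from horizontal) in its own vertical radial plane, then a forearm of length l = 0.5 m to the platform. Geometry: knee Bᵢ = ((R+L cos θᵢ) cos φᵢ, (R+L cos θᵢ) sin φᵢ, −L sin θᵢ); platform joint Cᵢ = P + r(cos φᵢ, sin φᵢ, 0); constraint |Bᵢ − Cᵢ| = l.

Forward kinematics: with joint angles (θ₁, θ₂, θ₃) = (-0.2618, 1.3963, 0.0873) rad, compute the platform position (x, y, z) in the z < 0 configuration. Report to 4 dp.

S1 = (0.2849·cos0.0°, 0.2849·sin0.0°, 0.0388) = (0.2849, 0.0000, 0.0388)
φ2=120.0°: virtual centre (-0.0830, 0.1438, -0.1477), radius l
S3 = (0.2894·cos240.0°, 0.2894·sin240.0°, -0.0131) = (-0.1447, -0.2507, -0.0131)
subtract pairs → two planes through P
[-0.7358 0.2876 -0.3731]·P = -0.0333;  [-0.8592 -0.5013 -0.1038]·P = 0.0013
det = 0.6160;  x = 0.0265+-0.3521z,  y = -0.0479+0.3964z
into |P−S₁|² = l²: 1.2811z² + 0.0663z + -0.1794 = 0;  Δ = 0.9239;  z = -0.4010 or 0.3492 → z<0 root = -0.4010
x = 0.1677, y = -0.2069

(0.1677, -0.2069, -0.4010)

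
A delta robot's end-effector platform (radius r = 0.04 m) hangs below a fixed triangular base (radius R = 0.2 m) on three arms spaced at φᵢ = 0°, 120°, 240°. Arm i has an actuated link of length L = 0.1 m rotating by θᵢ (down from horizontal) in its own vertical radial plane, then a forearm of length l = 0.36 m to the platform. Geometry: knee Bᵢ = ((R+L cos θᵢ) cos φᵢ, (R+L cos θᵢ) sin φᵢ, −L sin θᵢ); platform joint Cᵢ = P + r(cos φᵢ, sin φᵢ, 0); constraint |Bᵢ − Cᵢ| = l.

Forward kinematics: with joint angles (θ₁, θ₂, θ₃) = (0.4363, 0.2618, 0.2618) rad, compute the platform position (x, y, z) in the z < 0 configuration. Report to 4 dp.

φ1=0.0°: virtual centre (0.2506, 0.0000, -0.0423), radius l
φ2=120.0°: virtual centre (-0.1283, 0.2222, -0.0259), radius l
arm 3 at φ=240.0°: ρ3 = 0.2566;  centre 3 = (-0.1283, -0.2222, -0.0259)
eliminate P² terms by subtracting sphere 1 from 2 and 3
plane₁₂: -0.7579x+0.4444y+0.0328z = 0.0019
det = 0.6736;  x = -0.0025+0.0432z,  y = 0.0000+0.0000z
sphere 1 gives Az²+Bz+C=0 with A=1.0019, B=0.0626, C=-0.0637;  B²−4AC=0.2593;  roots -0.2854, 0.2229;  negative root z = -0.2854
x = -0.0149, y = 0.0000

(-0.0149, 0.0000, -0.2854)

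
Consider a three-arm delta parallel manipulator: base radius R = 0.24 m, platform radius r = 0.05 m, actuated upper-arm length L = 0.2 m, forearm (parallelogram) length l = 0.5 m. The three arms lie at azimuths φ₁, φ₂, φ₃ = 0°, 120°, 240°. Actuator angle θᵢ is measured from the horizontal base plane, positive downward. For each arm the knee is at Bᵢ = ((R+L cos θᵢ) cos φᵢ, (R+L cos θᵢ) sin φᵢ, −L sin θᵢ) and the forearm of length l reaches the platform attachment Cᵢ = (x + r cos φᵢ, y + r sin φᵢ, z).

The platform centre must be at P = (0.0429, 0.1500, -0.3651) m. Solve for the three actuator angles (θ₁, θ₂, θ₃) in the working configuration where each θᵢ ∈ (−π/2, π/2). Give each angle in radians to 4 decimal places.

φ1=0.0° → target in arm frame (0.0429, 0.1500)
  A cos θ + B sin θ = C:  0.1471·cos θ + -0.3651·sin θ = 0.0814
  γ=atan2(-0.3651,0.1471)=-1.1878;  ψ=arccos(0.2068)=1.3625;  θ1=γ+ψ≈0.1747
rotate P by −φ2: (0.1085, -0.1122, -0.3651)
  A=0.0815, B=-0.3651, C=(l²−L²−A²−y'²−z²)/(2L)=0.1437
  γ=atan2(-0.3651,0.0815)=-1.3511;  ψ=arccos(0.3841)=1.1766;  θ2=γ+ψ≈-0.1745
φ3=240.0° → target in arm frame (-0.1514, -0.0378)
  A cos θ + B sin θ = C:  0.3414·cos θ + -0.3651·sin θ = -0.1031
  γ=atan2(-0.3651,0.3414)=-0.8190;  ψ=arccos(-0.2063)=1.7786;  θ3=γ+ψ≈0.9596

θ₁ = 0.1747, θ₂ = -0.1745, θ₃ = 0.9596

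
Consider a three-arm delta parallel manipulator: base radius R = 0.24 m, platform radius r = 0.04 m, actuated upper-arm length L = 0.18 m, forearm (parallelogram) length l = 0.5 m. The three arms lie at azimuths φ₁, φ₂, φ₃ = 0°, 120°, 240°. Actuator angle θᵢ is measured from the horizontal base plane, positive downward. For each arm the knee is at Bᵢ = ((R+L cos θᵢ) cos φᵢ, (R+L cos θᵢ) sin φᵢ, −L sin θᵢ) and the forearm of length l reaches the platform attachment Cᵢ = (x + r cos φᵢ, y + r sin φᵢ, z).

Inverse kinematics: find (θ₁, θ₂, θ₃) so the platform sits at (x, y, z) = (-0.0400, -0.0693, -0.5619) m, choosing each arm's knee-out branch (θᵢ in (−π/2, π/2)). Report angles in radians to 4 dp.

φ1=0.0° → target in arm frame (-0.0400, -0.0693)
  A=0.2400, B=-0.5619, C=(l²−L²−A²−y'²−z²)/(2L)=-0.4459
  γ=atan2(-0.5619,0.2400)=-1.1671;  ψ=arccos(-0.7298)=2.3889;  θ1=γ+ψ≈1.2217
φ2=120.0° → target in arm frame (-0.0400, 0.0693)
  e−x'=0.2400;  (l²−L²−(e−x')²−y'²−z²)/2L = -0.4459
  θ2 = atan2(B,A) + arccos(C/0.6110) = 1.2218
φ3=240.0° → target in arm frame (0.0800, 0.0000)
  A cos θ + B sin θ = C:  0.1200·cos θ + -0.5619·sin θ = -0.3126
  θ3 = atan2(B,A) + arccos(C/0.5746) = 0.7856

θ₁ = 1.2217, θ₂ = 1.2218, θ₃ = 0.7856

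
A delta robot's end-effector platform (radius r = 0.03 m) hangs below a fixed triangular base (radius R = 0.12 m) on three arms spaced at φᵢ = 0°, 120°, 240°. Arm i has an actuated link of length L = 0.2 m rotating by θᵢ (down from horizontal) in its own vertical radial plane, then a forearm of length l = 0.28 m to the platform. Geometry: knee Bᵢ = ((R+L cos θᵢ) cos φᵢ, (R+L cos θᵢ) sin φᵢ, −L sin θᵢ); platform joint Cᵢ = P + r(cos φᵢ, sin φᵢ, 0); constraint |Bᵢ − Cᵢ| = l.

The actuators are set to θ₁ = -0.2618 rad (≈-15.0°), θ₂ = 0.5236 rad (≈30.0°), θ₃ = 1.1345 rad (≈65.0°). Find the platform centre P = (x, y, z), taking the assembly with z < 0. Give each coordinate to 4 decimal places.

(0.0900, 0.0619, -0.1413)

φ1=0.0°: virtual centre (0.2832, 0.0000, 0.0518), radius l
φ2=120.0°: virtual centre (-0.1316, 0.2279, -0.1000), radius l
O3 = (0.1745·cos240.0°, 0.1745·sin240.0°, -0.1813) = (-0.0873, -0.1511, -0.1813)
subtract pairs → two planes through P
[-0.8296 0.4559 -0.3035]·P = -0.0036;  [-0.7409 -0.3023 -0.4661]·P = -0.0196
Cramer: x(z) = 0.0170-0.5169z;  y(z) = 0.0230-0.2748z
sphere 1 gives Az²+Bz+C=0 with A=1.3427, B=0.1590, C=-0.0043;  B²−4AC=0.0486;  roots -0.1413, 0.0229;  negative root z = -0.1413
x = 0.0900, y = 0.0619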